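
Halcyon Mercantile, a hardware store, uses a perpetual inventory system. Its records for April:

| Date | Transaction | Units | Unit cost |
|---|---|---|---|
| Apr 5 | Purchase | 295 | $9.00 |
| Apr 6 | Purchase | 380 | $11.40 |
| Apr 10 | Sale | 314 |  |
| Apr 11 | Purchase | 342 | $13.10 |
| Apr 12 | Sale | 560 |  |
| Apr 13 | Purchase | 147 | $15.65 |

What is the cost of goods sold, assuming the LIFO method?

COGS = $10,180.20

Apr 10, 314 sold [LIFO — newest first]: 314 @ $11.40 = $3,579.60
Apr 12, 560 sold [LIFO — newest first]: 342 @ $13.10 + 66 @ $11.40 + 152 @ $9.00 = $6,600.60
Total COGS = $3,579.60 + $6,600.60 = $10,180.20
Ending inventory: 143 @ $9.00 + 147 @ $15.65 = $3,587.55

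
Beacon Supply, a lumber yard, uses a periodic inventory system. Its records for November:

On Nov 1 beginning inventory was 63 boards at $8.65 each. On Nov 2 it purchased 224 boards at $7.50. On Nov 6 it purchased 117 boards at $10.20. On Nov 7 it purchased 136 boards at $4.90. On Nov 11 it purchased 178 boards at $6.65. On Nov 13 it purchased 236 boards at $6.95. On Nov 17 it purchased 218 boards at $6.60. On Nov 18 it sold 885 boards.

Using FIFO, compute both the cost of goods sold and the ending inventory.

COGS = $6,429.10; ending inventory = $1,918.35

Nov 18, 885 sold [FIFO — oldest first]: 63 @ $8.65 + 224 @ $7.50 + 117 @ $10.20 + 136 @ $4.90 + 178 @ $6.65 + 167 @ $6.95 = $6,429.10
Ending inventory: 69 @ $6.95 + 218 @ $6.60 = $1,918.35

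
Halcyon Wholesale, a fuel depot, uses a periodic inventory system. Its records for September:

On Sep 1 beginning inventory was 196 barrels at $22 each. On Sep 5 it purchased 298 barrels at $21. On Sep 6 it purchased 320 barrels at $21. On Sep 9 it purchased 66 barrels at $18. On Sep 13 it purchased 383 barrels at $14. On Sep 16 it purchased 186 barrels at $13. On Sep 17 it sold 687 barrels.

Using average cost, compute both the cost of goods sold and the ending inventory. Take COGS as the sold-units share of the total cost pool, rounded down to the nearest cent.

Sep 17, sell 687: 687/1449 × $26,258.00 → $12,449.44
Ending inventory (cost pool remaining) = $13,808.56

COGS = $12,449.44; ending inventory = $13,808.56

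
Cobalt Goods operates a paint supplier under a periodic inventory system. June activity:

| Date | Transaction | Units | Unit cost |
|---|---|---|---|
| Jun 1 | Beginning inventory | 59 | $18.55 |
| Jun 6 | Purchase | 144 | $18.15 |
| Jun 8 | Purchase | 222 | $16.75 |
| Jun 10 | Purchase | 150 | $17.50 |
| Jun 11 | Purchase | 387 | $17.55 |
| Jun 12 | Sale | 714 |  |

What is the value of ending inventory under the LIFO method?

Ending inventory = $4,461.80

Jun 12, 714 sold [LIFO — newest first]: 387 @ $17.55 + 150 @ $17.50 + 177 @ $16.75 = $12,381.60
Ending inventory: 59 @ $18.55 + 144 @ $18.15 + 45 @ $16.75 = $4,461.80
Check: goods available $16,843.40 = COGS $12,381.60 + ending $4,461.80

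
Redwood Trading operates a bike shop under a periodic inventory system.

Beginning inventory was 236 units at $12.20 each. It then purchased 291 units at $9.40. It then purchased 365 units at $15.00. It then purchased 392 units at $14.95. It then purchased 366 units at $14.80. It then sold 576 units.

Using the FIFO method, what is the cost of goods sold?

COGS = $6,349.60

Sale 1 (576) [FIFO — oldest first]: 236 @ $12.20 + 291 @ $9.40 + 49 @ $15.00 = $6,349.60
Ending inventory: 316 @ $15.00 + 392 @ $14.95 + 366 @ $14.80 = $16,017.20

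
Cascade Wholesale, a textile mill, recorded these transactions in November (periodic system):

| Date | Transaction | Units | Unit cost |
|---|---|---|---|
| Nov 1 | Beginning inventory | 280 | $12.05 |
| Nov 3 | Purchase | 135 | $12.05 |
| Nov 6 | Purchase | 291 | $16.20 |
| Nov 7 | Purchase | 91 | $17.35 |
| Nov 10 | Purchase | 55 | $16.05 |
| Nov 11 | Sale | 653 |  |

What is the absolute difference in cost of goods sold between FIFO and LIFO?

FIFO COGS: 280 @ $12.05 + 135 @ $12.05 + 238 @ $16.20 = $8,856.35
LIFO COGS: 55 @ $16.05 + 91 @ $17.35 + 291 @ $16.20 + 135 @ $12.05 + 81 @ $12.05 = $9,778.60
Difference = |$8,856.35 − $9,778.60| = $922.25

$922.25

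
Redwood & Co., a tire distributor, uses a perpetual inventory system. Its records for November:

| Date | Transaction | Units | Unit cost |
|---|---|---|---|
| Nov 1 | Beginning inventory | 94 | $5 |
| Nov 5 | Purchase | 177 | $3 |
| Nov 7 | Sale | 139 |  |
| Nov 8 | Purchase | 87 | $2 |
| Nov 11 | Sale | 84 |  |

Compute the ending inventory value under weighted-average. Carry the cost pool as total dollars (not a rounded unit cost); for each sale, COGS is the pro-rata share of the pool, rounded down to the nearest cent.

After Nov 1: 94 on hand, pool $470.00 (≈ $5.0000 each)
After Nov 5: 271 on hand, pool $1,001.00 (≈ $3.6937 each)
Nov 7, sell 139: 139/271 × $1,001.00 → $513.42
After Nov 8: 219 on hand, pool $661.58 (≈ $3.0209 each)
Nov 11, sell 84: 84/219 × $661.58 → $253.75
Total COGS = $513.42 + $253.75 = $767.17
Ending inventory (cost pool remaining) = $407.83
Check: goods available $1,175.00 = COGS $767.17 + ending $407.83

Ending inventory = $407.83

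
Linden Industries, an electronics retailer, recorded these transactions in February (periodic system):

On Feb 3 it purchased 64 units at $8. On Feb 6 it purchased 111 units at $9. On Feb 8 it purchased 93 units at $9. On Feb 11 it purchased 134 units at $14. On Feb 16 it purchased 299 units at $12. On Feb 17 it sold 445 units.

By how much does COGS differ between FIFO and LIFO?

$832

FIFO COGS: 64 @ $8 + 111 @ $9 + 93 @ $9 + 134 @ $14 + 43 @ $12 = $4,740
LIFO COGS: 299 @ $12 + 134 @ $14 + 12 @ $9 = $5,572
Difference = |$4,740 − $5,572| = $832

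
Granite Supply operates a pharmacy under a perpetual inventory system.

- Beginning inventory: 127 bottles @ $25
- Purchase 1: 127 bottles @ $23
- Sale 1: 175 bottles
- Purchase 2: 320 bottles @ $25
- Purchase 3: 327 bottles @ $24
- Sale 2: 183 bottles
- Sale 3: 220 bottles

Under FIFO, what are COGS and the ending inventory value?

COGS = $14,192; ending inventory = $7,752

Sale 1 (175) [FIFO — oldest first]: 127 @ $25 + 48 @ $23 = $4,279
Sale 2 (183) [FIFO — oldest first]: 79 @ $23 + 104 @ $25 = $4,417
Sale 3 (220) [FIFO — oldest first]: 216 @ $25 + 4 @ $24 = $5,496
Total COGS = $4,279 + $4,417 + $5,496 = $14,192
Ending inventory: 323 @ $24 = $7,752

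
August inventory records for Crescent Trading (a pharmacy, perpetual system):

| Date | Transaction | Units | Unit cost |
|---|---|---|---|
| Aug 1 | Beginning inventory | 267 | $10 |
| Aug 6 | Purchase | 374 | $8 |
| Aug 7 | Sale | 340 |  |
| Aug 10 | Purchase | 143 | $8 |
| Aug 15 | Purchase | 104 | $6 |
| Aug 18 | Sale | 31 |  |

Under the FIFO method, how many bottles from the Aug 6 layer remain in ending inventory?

Aug 7, 340 sold [FIFO — oldest first]: 267 @ $10 + 73 @ $8 = $3,254
Aug 18, 31 sold [FIFO — oldest first]: 31 @ $8 = $248
Total COGS = $3,254 + $248 = $3,502
Ending inventory: 270 @ $8 + 143 @ $8 + 104 @ $6 = $3,928

270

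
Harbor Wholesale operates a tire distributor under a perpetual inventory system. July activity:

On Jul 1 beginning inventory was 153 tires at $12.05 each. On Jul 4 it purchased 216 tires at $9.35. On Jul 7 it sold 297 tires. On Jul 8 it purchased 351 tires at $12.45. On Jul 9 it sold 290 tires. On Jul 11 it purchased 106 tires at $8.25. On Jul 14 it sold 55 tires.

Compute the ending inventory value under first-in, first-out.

Ending inventory = $1,845.60

Jul 7, 297 sold [FIFO — oldest first]: 153 @ $12.05 + 144 @ $9.35 = $3,190.05
Jul 9, 290 sold [FIFO — oldest first]: 72 @ $9.35 + 218 @ $12.45 = $3,387.30
Jul 14, 55 sold [FIFO — oldest first]: 55 @ $12.45 = $684.75
Total COGS = $3,190.05 + $3,387.30 + $684.75 = $7,262.10
Ending inventory: 78 @ $12.45 + 106 @ $8.25 = $1,845.60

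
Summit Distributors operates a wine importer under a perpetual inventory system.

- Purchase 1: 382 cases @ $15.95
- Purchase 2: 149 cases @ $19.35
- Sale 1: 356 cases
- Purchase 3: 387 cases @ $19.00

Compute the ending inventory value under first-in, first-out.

Sale 1 (356) [FIFO — oldest first]: 356 @ $15.95 = $5,678.20
Ending inventory: 26 @ $15.95 + 149 @ $19.35 + 387 @ $19.00 = $10,650.85
Check: goods available $16,329.05 = COGS $5,678.20 + ending $10,650.85

Ending inventory = $10,650.85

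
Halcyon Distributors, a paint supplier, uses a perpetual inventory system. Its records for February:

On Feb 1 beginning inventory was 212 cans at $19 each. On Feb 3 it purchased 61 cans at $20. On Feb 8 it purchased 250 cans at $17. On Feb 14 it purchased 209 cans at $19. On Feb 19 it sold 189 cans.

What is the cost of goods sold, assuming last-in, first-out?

COGS = $3,591

Feb 19, 189 sold [LIFO — newest first]: 189 @ $19 = $3,591
Ending inventory: 212 @ $19 + 61 @ $20 + 250 @ $17 + 20 @ $19 = $9,878
Check: goods available $13,469 = COGS $3,591 + ending $9,878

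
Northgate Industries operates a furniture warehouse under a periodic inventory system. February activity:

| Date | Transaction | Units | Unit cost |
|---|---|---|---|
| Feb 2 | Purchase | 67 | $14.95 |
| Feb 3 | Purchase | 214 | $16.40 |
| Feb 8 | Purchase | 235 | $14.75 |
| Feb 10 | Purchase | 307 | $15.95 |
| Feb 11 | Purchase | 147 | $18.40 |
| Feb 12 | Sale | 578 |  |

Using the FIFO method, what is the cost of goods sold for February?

Feb 12, 578 sold [FIFO — oldest first]: 67 @ $14.95 + 214 @ $16.40 + 235 @ $14.75 + 62 @ $15.95 = $8,966.40
Ending inventory: 245 @ $15.95 + 147 @ $18.40 = $6,612.55

COGS = $8,966.40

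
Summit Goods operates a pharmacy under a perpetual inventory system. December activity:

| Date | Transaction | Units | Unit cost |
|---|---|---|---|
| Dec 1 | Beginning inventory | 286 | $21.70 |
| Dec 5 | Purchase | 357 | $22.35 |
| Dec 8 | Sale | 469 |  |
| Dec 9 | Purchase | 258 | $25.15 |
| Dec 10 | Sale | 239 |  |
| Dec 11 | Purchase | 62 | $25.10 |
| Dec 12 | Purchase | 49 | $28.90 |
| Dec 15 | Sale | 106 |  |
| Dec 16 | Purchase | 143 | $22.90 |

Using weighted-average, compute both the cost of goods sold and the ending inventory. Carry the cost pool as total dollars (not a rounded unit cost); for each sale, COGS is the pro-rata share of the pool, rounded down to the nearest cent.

COGS = $18,705.19; ending inventory = $8,215.66

After Dec 1: 286 on hand, pool $6,206.20 (≈ $21.7000 each)
After Dec 5: 643 on hand, pool $14,185.15 (≈ $22.0609 each)
Dec 8, sell 469: 469/643 × $14,185.15 → $10,346.55
After Dec 9: 432 on hand, pool $10,327.30 (≈ $23.9058 each)
Dec 10, sell 239: 239/432 × $10,327.30 → $5,713.48
After Dec 11: 255 on hand, pool $6,170.02 (≈ $24.1962 each)
After Dec 12: 304 on hand, pool $7,586.12 (≈ $24.9543 each)
Dec 15, sell 106: 106/304 × $7,586.12 → $2,645.16
After Dec 16: 341 on hand, pool $8,215.66 (≈ $24.0928 each)
Total COGS = $10,346.55 + $5,713.48 + $2,645.16 = $18,705.19
Ending inventory (cost pool remaining) = $8,215.66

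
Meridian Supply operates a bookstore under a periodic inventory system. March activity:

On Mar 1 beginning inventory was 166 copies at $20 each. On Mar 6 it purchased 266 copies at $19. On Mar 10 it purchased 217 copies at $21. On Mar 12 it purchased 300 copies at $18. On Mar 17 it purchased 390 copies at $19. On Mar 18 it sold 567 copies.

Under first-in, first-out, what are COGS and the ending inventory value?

Mar 18, 567 sold [FIFO — oldest first]: 166 @ $20 + 266 @ $19 + 135 @ $21 = $11,209
Ending inventory: 82 @ $21 + 300 @ $18 + 390 @ $19 = $14,532

COGS = $11,209; ending inventory = $14,532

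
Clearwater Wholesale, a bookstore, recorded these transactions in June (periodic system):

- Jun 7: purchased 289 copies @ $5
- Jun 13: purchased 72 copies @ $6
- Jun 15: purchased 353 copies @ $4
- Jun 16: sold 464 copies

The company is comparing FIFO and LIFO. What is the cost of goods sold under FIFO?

FIFO COGS: 289 @ $5 + 72 @ $6 + 103 @ $4 = $2,289
LIFO COGS: 353 @ $4 + 72 @ $6 + 39 @ $5 = $2,039

COGS = $2,289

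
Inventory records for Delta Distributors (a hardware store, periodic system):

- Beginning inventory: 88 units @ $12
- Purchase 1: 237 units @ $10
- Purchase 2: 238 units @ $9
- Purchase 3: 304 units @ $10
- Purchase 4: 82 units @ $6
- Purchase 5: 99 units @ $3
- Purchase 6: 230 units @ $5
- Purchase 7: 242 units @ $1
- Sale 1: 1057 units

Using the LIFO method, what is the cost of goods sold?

COGS = $6,121

Sale 1 (1057) [LIFO — newest first]: 242 @ $1 + 230 @ $5 + 99 @ $3 + 82 @ $6 + 304 @ $10 + 100 @ $9 = $6,121
Ending inventory: 88 @ $12 + 237 @ $10 + 138 @ $9 = $4,668
Check: goods available $10,789 = COGS $6,121 + ending $4,668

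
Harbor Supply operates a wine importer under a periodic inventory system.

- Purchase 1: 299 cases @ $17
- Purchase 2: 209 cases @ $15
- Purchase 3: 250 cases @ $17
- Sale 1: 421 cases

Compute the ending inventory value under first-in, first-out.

Ending inventory = $5,555

Sale 1 (421) [FIFO — oldest first]: 299 @ $17 + 122 @ $15 = $6,913
Ending inventory: 87 @ $15 + 250 @ $17 = $5,555
Check: goods available $12,468 = COGS $6,913 + ending $5,555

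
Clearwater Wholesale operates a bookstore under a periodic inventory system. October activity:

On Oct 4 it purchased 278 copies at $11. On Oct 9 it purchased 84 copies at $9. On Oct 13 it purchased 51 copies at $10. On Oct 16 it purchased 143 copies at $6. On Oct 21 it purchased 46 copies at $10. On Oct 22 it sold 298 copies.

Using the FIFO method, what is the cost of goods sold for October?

Oct 22, 298 sold [FIFO — oldest first]: 278 @ $11 + 20 @ $9 = $3,238
Ending inventory: 64 @ $9 + 51 @ $10 + 143 @ $6 + 46 @ $10 = $2,404
Check: goods available $5,642 = COGS $3,238 + ending $2,404

COGS = $3,238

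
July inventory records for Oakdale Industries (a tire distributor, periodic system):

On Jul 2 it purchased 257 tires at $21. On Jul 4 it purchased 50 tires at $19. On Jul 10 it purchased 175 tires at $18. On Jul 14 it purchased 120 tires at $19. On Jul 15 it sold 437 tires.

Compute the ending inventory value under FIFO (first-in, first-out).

Jul 15, 437 sold [FIFO — oldest first]: 257 @ $21 + 50 @ $19 + 130 @ $18 = $8,687
Ending inventory: 45 @ $18 + 120 @ $19 = $3,090

Ending inventory = $3,090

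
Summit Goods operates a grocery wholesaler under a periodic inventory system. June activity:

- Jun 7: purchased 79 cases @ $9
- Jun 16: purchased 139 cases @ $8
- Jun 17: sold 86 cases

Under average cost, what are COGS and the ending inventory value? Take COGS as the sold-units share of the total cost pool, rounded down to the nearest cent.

COGS = $719.16; ending inventory = $1,103.84

Jun 17, sell 86: 86/218 × $1,823.00 → $719.16
Ending inventory (cost pool remaining) = $1,103.84
Check: goods available $1,823.00 = COGS $719.16 + ending $1,103.84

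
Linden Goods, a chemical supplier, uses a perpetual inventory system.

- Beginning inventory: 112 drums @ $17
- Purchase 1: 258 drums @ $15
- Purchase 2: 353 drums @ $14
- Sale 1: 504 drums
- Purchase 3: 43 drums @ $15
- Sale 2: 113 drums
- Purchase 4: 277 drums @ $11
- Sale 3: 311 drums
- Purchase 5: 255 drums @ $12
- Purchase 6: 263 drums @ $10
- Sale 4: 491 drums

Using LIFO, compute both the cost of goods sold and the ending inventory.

Sale 1 (504) [LIFO — newest first]: 353 @ $14 + 151 @ $15 = $7,207
Sale 2 (113) [LIFO — newest first]: 43 @ $15 + 70 @ $15 = $1,695
Sale 3 (311) [LIFO — newest first]: 277 @ $11 + 34 @ $15 = $3,557
Sale 4 (491) [LIFO — newest first]: 263 @ $10 + 228 @ $12 = $5,366
Total COGS = $7,207 + $1,695 + $3,557 + $5,366 = $17,825
Ending inventory: 112 @ $17 + 3 @ $15 + 27 @ $12 = $2,273

COGS = $17,825; ending inventory = $2,273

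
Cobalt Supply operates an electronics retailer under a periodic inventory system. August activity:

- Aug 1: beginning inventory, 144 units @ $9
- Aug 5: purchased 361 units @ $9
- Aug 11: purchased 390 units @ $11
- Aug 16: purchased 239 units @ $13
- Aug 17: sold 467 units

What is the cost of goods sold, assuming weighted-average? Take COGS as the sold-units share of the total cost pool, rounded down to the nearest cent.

COGS = $4,917.91

Aug 17, sell 467: 467/1134 × $11,942.00 → $4,917.91
Ending inventory (cost pool remaining) = $7,024.09
Check: goods available $11,942.00 = COGS $4,917.91 + ending $7,024.09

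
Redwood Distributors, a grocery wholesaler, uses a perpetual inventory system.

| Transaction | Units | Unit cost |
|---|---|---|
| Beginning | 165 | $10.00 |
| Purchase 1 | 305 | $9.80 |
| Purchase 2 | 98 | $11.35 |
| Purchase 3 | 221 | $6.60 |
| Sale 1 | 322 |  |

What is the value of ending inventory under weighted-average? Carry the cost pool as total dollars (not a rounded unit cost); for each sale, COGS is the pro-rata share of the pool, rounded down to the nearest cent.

After Beginning: 165 on hand, pool $1,650.00 (≈ $10.0000 each)
After Purchase 1: 470 on hand, pool $4,639.00 (≈ $9.8702 each)
After Purchase 2: 568 on hand, pool $5,751.30 (≈ $10.1255 each)
After Purchase 3: 789 on hand, pool $7,209.90 (≈ $9.1380 each)
Sale 1, sell 322: 322/789 × $7,209.90 → $2,942.44
Ending inventory (cost pool remaining) = $4,267.46
Check: goods available $7,209.90 = COGS $2,942.44 + ending $4,267.46

Ending inventory = $4,267.46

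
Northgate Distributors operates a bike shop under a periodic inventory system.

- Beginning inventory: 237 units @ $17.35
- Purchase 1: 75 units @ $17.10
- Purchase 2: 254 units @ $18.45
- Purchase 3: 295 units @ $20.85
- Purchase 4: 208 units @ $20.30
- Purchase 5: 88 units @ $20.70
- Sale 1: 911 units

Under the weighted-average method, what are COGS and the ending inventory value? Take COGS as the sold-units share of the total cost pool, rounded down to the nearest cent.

COGS = $17,539.30; ending inventory = $4,736.20

Sale 1, sell 911: 911/1157 × $22,275.50 → $17,539.30
Ending inventory (cost pool remaining) = $4,736.20
Check: goods available $22,275.50 = COGS $17,539.30 + ending $4,736.20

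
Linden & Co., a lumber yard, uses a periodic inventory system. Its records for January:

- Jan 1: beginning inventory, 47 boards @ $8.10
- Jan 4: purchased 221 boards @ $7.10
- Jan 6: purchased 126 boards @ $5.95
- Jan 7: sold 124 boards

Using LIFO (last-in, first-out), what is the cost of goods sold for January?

Jan 7, 124 sold [LIFO — newest first]: 124 @ $5.95 = $737.80
Ending inventory: 47 @ $8.10 + 221 @ $7.10 + 2 @ $5.95 = $1,961.70

COGS = $737.80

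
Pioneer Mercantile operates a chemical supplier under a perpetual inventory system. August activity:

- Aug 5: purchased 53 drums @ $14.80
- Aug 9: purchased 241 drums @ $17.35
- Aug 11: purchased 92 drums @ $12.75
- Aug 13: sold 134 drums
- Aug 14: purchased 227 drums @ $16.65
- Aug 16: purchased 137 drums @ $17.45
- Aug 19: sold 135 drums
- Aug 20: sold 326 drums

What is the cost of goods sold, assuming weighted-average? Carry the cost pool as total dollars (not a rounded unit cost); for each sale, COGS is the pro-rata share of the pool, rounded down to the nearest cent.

After Aug 5: 53 on hand, pool $784.40 (≈ $14.8000 each)
After Aug 9: 294 on hand, pool $4,965.75 (≈ $16.8903 each)
After Aug 11: 386 on hand, pool $6,138.75 (≈ $15.9035 each)
Aug 13, sell 134: 134/386 × $6,138.75 → $2,131.06
After Aug 14: 479 on hand, pool $7,787.24 (≈ $16.2573 each)
After Aug 16: 616 on hand, pool $10,177.89 (≈ $16.5225 each)
Aug 19, sell 135: 135/616 × $10,177.89 → $2,230.54
Aug 20, sell 326: 326/481 × $7,947.35 → $5,386.35
Total COGS = $2,131.06 + $2,230.54 + $5,386.35 = $9,747.95
Ending inventory (cost pool remaining) = $2,561.00

COGS = $9,747.95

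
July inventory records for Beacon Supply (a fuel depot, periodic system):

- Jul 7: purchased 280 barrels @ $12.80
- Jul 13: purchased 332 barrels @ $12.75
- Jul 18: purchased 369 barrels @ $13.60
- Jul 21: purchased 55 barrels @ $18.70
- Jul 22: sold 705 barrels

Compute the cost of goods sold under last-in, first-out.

Jul 22, 705 sold [LIFO — newest first]: 55 @ $18.70 + 369 @ $13.60 + 281 @ $12.75 = $9,629.65
Ending inventory: 280 @ $12.80 + 51 @ $12.75 = $4,234.25

COGS = $9,629.65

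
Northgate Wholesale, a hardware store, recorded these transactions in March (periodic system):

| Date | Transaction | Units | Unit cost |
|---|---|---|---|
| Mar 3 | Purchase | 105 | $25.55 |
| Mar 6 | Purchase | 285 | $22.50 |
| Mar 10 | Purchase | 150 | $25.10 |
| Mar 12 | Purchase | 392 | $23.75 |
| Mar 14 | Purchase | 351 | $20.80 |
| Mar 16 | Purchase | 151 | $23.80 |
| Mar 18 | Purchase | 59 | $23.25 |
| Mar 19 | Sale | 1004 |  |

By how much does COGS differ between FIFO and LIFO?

$811.40

FIFO COGS: 105 @ $25.55 + 285 @ $22.50 + 150 @ $25.10 + 392 @ $23.75 + 72 @ $20.80 = $23,667.85
LIFO COGS: 59 @ $23.25 + 151 @ $23.80 + 351 @ $20.80 + 392 @ $23.75 + 51 @ $25.10 = $22,856.45
Difference = |$23,667.85 − $22,856.45| = $811.40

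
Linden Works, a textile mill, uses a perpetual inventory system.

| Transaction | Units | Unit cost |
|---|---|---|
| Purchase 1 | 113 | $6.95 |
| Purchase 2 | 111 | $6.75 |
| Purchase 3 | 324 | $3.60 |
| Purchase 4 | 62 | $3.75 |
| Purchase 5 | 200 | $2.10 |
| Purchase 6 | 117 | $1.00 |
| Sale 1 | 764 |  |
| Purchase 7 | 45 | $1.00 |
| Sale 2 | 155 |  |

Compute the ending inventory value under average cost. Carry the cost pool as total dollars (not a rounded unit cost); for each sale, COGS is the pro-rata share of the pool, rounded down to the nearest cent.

Ending inventory = $166.97

After Purchase 1: 113 on hand, pool $785.35 (≈ $6.9500 each)
After Purchase 2: 224 on hand, pool $1,534.60 (≈ $6.8509 each)
After Purchase 3: 548 on hand, pool $2,701.00 (≈ $4.9288 each)
After Purchase 4: 610 on hand, pool $2,933.50 (≈ $4.8090 each)
After Purchase 5: 810 on hand, pool $3,353.50 (≈ $4.1401 each)
After Purchase 6: 927 on hand, pool $3,470.50 (≈ $3.7438 each)
Sale 1, sell 764: 764/927 × $3,470.50 → $2,860.26
After Purchase 7: 208 on hand, pool $655.24 (≈ $3.1502 each)
Sale 2, sell 155: 155/208 × $655.24 → $488.27
Total COGS = $2,860.26 + $488.27 = $3,348.53
Ending inventory (cost pool remaining) = $166.97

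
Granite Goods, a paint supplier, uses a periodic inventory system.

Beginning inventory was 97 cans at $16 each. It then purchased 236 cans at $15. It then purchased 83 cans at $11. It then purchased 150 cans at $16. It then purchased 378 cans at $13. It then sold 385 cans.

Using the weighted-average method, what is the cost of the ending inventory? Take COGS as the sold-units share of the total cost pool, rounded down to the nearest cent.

Sale 1, sell 385: 385/944 × $13,319.00 → $5,432.00
Ending inventory (cost pool remaining) = $7,887.00
Check: goods available $13,319.00 = COGS $5,432.00 + ending $7,887.00

Ending inventory = $7,887.00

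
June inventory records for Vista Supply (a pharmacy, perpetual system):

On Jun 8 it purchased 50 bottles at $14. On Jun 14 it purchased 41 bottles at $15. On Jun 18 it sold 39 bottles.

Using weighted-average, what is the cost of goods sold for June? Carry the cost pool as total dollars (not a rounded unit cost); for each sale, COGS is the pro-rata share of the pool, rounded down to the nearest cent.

After Jun 8: 50 on hand, pool $700.00 (≈ $14.0000 each)
After Jun 14: 91 on hand, pool $1,315.00 (≈ $14.4505 each)
Jun 18, sell 39: 39/91 × $1,315.00 → $563.57
Ending inventory (cost pool remaining) = $751.43

COGS = $563.57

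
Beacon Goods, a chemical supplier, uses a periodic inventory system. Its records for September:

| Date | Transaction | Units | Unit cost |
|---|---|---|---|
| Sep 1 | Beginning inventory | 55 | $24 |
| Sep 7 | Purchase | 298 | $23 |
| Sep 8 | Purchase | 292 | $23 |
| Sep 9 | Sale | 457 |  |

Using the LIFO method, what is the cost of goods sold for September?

COGS = $10,511

Sep 9, 457 sold [LIFO — newest first]: 292 @ $23 + 165 @ $23 = $10,511
Ending inventory: 55 @ $24 + 133 @ $23 = $4,379
Check: goods available $14,890 = COGS $10,511 + ending $4,379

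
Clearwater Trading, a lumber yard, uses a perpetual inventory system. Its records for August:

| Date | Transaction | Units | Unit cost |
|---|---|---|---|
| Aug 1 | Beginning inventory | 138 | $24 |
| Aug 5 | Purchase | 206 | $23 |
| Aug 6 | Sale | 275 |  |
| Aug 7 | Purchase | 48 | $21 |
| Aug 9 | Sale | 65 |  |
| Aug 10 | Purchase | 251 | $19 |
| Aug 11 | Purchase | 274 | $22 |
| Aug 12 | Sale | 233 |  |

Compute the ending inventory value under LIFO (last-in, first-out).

Aug 6, 275 sold [LIFO — newest first]: 206 @ $23 + 69 @ $24 = $6,394
Aug 9, 65 sold [LIFO — newest first]: 48 @ $21 + 17 @ $24 = $1,416
Aug 12, 233 sold [LIFO — newest first]: 233 @ $22 = $5,126
Total COGS = $6,394 + $1,416 + $5,126 = $12,936
Ending inventory: 52 @ $24 + 251 @ $19 + 41 @ $22 = $6,919
Check: goods available $19,855 = COGS $12,936 + ending $6,919

Ending inventory = $6,919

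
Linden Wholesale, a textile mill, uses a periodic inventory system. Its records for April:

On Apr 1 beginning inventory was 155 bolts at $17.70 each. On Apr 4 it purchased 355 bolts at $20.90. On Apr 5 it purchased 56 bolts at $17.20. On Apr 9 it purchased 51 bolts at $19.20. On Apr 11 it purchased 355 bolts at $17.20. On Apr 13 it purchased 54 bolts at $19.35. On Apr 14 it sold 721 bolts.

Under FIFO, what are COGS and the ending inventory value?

COGS = $13,894.20; ending inventory = $5,362.10

Apr 14, 721 sold [FIFO — oldest first]: 155 @ $17.70 + 355 @ $20.90 + 56 @ $17.20 + 51 @ $19.20 + 104 @ $17.20 = $13,894.20
Ending inventory: 251 @ $17.20 + 54 @ $19.35 = $5,362.10
Check: goods available $19,256.30 = COGS $13,894.20 + ending $5,362.10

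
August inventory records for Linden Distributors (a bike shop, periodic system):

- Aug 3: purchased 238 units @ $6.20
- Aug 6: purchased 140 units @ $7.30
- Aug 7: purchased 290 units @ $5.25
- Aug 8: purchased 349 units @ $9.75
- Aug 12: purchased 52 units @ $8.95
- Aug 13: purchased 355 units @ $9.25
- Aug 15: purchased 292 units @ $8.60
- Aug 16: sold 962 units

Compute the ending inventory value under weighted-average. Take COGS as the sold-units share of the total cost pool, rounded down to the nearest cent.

Aug 16, sell 962: 962/1716 × $13,683.20 → $7,670.88
Ending inventory (cost pool remaining) = $6,012.32

Ending inventory = $6,012.32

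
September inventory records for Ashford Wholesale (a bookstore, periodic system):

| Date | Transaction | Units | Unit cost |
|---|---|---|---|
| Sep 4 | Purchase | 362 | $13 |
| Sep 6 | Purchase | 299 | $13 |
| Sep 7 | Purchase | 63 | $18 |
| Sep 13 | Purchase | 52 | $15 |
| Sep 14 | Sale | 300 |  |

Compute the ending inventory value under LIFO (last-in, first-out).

Ending inventory = $6,188

Sep 14, 300 sold [LIFO — newest first]: 52 @ $15 + 63 @ $18 + 185 @ $13 = $4,319
Ending inventory: 362 @ $13 + 114 @ $13 = $6,188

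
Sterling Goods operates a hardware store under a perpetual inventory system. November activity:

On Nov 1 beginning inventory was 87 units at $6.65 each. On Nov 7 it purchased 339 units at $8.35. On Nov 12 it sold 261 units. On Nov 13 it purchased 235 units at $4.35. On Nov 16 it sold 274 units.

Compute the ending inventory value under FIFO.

Ending inventory = $548.10

Nov 12, 261 sold [FIFO — oldest first]: 87 @ $6.65 + 174 @ $8.35 = $2,031.45
Nov 16, 274 sold [FIFO — oldest first]: 165 @ $8.35 + 109 @ $4.35 = $1,851.90
Total COGS = $2,031.45 + $1,851.90 = $3,883.35
Ending inventory: 126 @ $4.35 = $548.10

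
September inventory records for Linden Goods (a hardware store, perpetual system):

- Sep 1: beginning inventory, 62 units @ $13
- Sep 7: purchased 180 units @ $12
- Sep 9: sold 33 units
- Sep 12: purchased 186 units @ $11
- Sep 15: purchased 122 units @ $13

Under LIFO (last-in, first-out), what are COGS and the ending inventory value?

COGS = $396; ending inventory = $6,202

Sep 9, 33 sold [LIFO — newest first]: 33 @ $12 = $396
Ending inventory: 62 @ $13 + 147 @ $12 + 186 @ $11 + 122 @ $13 = $6,202
Check: goods available $6,598 = COGS $396 + ending $6,202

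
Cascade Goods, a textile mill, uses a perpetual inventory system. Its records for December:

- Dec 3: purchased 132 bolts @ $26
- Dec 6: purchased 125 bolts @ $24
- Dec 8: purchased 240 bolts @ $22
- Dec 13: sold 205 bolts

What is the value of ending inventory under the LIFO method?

Ending inventory = $7,202

Dec 13, 205 sold [LIFO — newest first]: 205 @ $22 = $4,510
Ending inventory: 132 @ $26 + 125 @ $24 + 35 @ $22 = $7,202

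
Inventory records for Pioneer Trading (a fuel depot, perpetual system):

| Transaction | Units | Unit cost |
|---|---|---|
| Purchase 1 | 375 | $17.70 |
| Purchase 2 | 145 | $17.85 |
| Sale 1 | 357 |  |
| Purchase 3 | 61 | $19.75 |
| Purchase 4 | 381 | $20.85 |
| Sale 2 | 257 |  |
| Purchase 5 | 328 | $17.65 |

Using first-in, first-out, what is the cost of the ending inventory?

Sale 1 (357) [FIFO — oldest first]: 357 @ $17.70 = $6,318.90
Sale 2 (257) [FIFO — oldest first]: 18 @ $17.70 + 145 @ $17.85 + 61 @ $19.75 + 33 @ $20.85 = $4,799.65
Total COGS = $6,318.90 + $4,799.65 = $11,118.55
Ending inventory: 348 @ $20.85 + 328 @ $17.65 = $13,045.00

Ending inventory = $13,045.00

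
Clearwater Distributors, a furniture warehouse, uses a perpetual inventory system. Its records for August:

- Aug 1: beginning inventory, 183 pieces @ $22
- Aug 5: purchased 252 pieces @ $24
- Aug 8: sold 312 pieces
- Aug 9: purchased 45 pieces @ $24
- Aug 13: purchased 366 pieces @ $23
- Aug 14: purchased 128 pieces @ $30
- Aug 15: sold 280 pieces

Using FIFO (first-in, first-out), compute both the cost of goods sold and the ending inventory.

Aug 8, 312 sold [FIFO — oldest first]: 183 @ $22 + 129 @ $24 = $7,122
Aug 15, 280 sold [FIFO — oldest first]: 123 @ $24 + 45 @ $24 + 112 @ $23 = $6,608
Total COGS = $7,122 + $6,608 = $13,730
Ending inventory: 254 @ $23 + 128 @ $30 = $9,682

COGS = $13,730; ending inventory = $9,682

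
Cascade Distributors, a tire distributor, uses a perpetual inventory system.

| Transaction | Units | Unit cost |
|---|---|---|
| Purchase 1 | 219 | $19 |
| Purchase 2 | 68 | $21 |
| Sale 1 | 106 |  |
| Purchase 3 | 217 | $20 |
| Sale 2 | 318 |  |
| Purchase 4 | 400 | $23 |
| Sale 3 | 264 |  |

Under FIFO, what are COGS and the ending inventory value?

COGS = $14,161; ending inventory = $4,968

Sale 1 (106) [FIFO — oldest first]: 106 @ $19 = $2,014
Sale 2 (318) [FIFO — oldest first]: 113 @ $19 + 68 @ $21 + 137 @ $20 = $6,315
Sale 3 (264) [FIFO — oldest first]: 80 @ $20 + 184 @ $23 = $5,832
Total COGS = $2,014 + $6,315 + $5,832 = $14,161
Ending inventory: 216 @ $23 = $4,968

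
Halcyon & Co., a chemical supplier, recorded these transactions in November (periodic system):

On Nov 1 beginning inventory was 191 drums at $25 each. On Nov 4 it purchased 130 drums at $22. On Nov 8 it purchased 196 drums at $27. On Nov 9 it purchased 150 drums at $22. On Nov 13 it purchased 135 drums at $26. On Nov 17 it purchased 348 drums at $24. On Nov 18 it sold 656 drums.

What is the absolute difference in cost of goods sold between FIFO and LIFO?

FIFO COGS: 191 @ $25 + 130 @ $22 + 196 @ $27 + 139 @ $22 = $15,985
LIFO COGS: 348 @ $24 + 135 @ $26 + 150 @ $22 + 23 @ $27 = $15,783
Difference = |$15,985 − $15,783| = $202

$202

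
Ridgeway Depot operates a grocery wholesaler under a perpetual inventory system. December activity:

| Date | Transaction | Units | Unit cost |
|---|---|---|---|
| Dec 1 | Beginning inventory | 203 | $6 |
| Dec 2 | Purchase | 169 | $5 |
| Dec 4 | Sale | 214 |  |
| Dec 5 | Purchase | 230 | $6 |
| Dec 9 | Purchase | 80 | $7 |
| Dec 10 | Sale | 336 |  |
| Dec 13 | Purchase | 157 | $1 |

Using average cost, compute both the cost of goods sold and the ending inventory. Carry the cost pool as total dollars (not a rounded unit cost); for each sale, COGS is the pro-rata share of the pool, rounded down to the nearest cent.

COGS = $3,208.67; ending inventory = $951.33

After Dec 1: 203 on hand, pool $1,218.00 (≈ $6.0000 each)
After Dec 2: 372 on hand, pool $2,063.00 (≈ $5.5457 each)
Dec 4, sell 214: 214/372 × $2,063.00 → $1,186.77
After Dec 5: 388 on hand, pool $2,256.23 (≈ $5.8150 each)
After Dec 9: 468 on hand, pool $2,816.23 (≈ $6.0176 each)
Dec 10, sell 336: 336/468 × $2,816.23 → $2,021.90
After Dec 13: 289 on hand, pool $951.33 (≈ $3.2918 each)
Total COGS = $1,186.77 + $2,021.90 = $3,208.67
Ending inventory (cost pool remaining) = $951.33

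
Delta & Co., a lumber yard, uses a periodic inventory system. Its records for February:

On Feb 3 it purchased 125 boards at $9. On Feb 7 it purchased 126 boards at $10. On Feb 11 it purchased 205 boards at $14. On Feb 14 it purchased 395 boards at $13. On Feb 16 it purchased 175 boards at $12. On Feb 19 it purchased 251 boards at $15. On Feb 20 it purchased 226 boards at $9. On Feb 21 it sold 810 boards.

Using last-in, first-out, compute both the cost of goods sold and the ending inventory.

Feb 21, 810 sold [LIFO — newest first]: 226 @ $9 + 251 @ $15 + 175 @ $12 + 158 @ $13 = $9,953
Ending inventory: 125 @ $9 + 126 @ $10 + 205 @ $14 + 237 @ $13 = $8,336

COGS = $9,953; ending inventory = $8,336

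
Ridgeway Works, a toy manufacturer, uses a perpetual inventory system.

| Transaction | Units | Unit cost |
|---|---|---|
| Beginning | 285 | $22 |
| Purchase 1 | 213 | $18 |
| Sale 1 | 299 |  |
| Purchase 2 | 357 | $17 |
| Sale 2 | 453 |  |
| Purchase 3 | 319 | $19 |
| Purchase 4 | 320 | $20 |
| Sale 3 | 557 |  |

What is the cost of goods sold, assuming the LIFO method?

COGS = $24,810

Sale 1 (299) [LIFO — newest first]: 213 @ $18 + 86 @ $22 = $5,726
Sale 2 (453) [LIFO — newest first]: 357 @ $17 + 96 @ $22 = $8,181
Sale 3 (557) [LIFO — newest first]: 320 @ $20 + 237 @ $19 = $10,903
Total COGS = $5,726 + $8,181 + $10,903 = $24,810
Ending inventory: 103 @ $22 + 82 @ $19 = $3,824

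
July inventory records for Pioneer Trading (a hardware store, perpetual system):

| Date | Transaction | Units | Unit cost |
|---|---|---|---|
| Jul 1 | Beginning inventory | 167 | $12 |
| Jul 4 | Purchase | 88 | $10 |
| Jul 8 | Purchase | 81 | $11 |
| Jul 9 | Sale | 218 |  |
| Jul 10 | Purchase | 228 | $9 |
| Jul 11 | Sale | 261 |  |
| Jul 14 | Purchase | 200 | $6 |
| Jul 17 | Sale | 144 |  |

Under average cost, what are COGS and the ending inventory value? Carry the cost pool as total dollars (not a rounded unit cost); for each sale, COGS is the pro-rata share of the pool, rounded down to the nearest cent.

COGS = $6,022.78; ending inventory = $1,004.22

After Jul 1: 167 on hand, pool $2,004.00 (≈ $12.0000 each)
After Jul 4: 255 on hand, pool $2,884.00 (≈ $11.3098 each)
After Jul 8: 336 on hand, pool $3,775.00 (≈ $11.2351 each)
Jul 9, sell 218: 218/336 × $3,775.00 → $2,449.25
After Jul 10: 346 on hand, pool $3,377.75 (≈ $9.7623 each)
Jul 11, sell 261: 261/346 × $3,377.75 → $2,547.95
After Jul 14: 285 on hand, pool $2,029.80 (≈ $7.1221 each)
Jul 17, sell 144: 144/285 × $2,029.80 → $1,025.58
Total COGS = $2,449.25 + $2,547.95 + $1,025.58 = $6,022.78
Ending inventory (cost pool remaining) = $1,004.22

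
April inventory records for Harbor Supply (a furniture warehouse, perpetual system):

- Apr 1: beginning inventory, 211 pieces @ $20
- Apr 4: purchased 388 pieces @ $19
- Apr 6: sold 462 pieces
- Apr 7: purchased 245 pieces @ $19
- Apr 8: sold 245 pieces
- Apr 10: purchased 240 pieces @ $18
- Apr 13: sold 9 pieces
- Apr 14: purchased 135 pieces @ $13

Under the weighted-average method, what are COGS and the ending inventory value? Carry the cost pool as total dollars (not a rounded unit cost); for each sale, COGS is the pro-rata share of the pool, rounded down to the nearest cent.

After Apr 1: 211 on hand, pool $4,220.00 (≈ $20.0000 each)
After Apr 4: 599 on hand, pool $11,592.00 (≈ $19.3523 each)
Apr 6, sell 462: 462/599 × $11,592.00 → $8,940.74
After Apr 7: 382 on hand, pool $7,306.26 (≈ $19.1263 each)
Apr 8, sell 245: 245/382 × $7,306.26 → $4,685.95
After Apr 10: 377 on hand, pool $6,940.31 (≈ $18.4093 each)
Apr 13, sell 9: 9/377 × $6,940.31 → $165.68
After Apr 14: 503 on hand, pool $8,529.63 (≈ $16.9575 each)
Total COGS = $8,940.74 + $4,685.95 + $165.68 = $13,792.37
Ending inventory (cost pool remaining) = $8,529.63
Check: goods available $22,322.00 = COGS $13,792.37 + ending $8,529.63

COGS = $13,792.37; ending inventory = $8,529.63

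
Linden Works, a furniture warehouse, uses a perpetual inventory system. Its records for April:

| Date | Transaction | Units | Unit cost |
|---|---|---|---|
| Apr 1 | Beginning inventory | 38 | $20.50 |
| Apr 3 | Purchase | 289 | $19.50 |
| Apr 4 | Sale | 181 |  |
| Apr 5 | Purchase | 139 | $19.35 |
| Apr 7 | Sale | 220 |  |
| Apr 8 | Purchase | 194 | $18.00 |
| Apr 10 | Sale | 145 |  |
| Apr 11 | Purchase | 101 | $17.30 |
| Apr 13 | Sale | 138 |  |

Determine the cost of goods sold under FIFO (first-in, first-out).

COGS = $13,011.35

Apr 4, 181 sold [FIFO — oldest first]: 38 @ $20.50 + 143 @ $19.50 = $3,567.50
Apr 7, 220 sold [FIFO — oldest first]: 146 @ $19.50 + 74 @ $19.35 = $4,278.90
Apr 10, 145 sold [FIFO — oldest first]: 65 @ $19.35 + 80 @ $18.00 = $2,697.75
Apr 13, 138 sold [FIFO — oldest first]: 114 @ $18.00 + 24 @ $17.30 = $2,467.20
Total COGS = $3,567.50 + $4,278.90 + $2,697.75 + $2,467.20 = $13,011.35
Ending inventory: 77 @ $17.30 = $1,332.10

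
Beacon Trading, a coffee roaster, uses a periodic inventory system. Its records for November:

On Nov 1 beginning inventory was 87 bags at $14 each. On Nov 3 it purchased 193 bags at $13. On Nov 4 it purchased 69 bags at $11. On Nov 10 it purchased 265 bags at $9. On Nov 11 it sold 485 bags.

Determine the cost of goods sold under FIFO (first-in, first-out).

COGS = $5,710

Nov 11, 485 sold [FIFO — oldest first]: 87 @ $14 + 193 @ $13 + 69 @ $11 + 136 @ $9 = $5,710
Ending inventory: 129 @ $9 = $1,161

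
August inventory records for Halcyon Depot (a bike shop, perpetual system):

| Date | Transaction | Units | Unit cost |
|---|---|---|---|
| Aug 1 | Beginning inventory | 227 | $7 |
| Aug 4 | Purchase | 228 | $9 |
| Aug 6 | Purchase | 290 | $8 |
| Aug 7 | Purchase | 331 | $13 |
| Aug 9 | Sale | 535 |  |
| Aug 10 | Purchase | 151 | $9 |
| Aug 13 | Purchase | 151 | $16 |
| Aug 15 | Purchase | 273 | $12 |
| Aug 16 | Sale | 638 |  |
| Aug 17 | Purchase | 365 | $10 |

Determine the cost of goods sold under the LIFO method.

Aug 9, 535 sold [LIFO — newest first]: 331 @ $13 + 204 @ $8 = $5,935
Aug 16, 638 sold [LIFO — newest first]: 273 @ $12 + 151 @ $16 + 151 @ $9 + 63 @ $8 = $7,555
Total COGS = $5,935 + $7,555 = $13,490
Ending inventory: 227 @ $7 + 228 @ $9 + 23 @ $8 + 365 @ $10 = $7,475

COGS = $13,490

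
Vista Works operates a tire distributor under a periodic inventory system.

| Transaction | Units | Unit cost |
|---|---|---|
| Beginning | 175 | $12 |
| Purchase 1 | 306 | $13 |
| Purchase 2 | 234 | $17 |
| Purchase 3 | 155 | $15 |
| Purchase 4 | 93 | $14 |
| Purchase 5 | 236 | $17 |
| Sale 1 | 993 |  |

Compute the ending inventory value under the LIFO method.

Ending inventory = $2,503

Sale 1 (993) [LIFO — newest first]: 236 @ $17 + 93 @ $14 + 155 @ $15 + 234 @ $17 + 275 @ $13 = $15,192
Ending inventory: 175 @ $12 + 31 @ $13 = $2,503
Check: goods available $17,695 = COGS $15,192 + ending $2,503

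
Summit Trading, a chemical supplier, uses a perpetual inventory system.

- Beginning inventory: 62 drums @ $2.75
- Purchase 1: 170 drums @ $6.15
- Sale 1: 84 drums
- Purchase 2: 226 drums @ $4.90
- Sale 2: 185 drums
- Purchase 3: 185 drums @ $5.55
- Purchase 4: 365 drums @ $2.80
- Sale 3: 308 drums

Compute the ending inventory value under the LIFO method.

Ending inventory = $2,086.65

Sale 1 (84) [LIFO — newest first]: 84 @ $6.15 = $516.60
Sale 2 (185) [LIFO — newest first]: 185 @ $4.90 = $906.50
Sale 3 (308) [LIFO — newest first]: 308 @ $2.80 = $862.40
Total COGS = $516.60 + $906.50 + $862.40 = $2,285.50
Ending inventory: 62 @ $2.75 + 86 @ $6.15 + 41 @ $4.90 + 185 @ $5.55 + 57 @ $2.80 = $2,086.65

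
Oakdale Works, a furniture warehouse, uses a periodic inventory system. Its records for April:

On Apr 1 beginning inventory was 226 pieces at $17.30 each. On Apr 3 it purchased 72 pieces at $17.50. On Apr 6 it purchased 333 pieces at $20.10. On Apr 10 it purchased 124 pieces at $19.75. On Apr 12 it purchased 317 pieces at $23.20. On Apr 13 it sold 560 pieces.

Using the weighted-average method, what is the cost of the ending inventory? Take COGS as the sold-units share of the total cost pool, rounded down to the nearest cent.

Apr 13, sell 560: 560/1072 × $21,666.50 → $11,318.32
Ending inventory (cost pool remaining) = $10,348.18

Ending inventory = $10,348.18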